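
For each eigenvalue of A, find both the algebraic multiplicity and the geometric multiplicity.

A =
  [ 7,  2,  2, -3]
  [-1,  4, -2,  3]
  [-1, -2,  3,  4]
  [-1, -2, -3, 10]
λ = 6: alg = 4, geom = 2

Step 1 — factor the characteristic polynomial to read off the algebraic multiplicities:
  χ_A(x) = (x - 6)^4

Step 2 — compute geometric multiplicities via the rank-nullity identity g(λ) = n − rank(A − λI):
  rank(A − (6)·I) = 2, so dim ker(A − (6)·I) = n − 2 = 2

Summary:
  λ = 6: algebraic multiplicity = 4, geometric multiplicity = 2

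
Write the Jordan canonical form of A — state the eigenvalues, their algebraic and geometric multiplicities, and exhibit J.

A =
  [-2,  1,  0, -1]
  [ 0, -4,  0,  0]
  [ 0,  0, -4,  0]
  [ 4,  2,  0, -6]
J_2(-4) ⊕ J_1(-4) ⊕ J_1(-4)

The characteristic polynomial is
  det(x·I − A) = x^4 + 16*x^3 + 96*x^2 + 256*x + 256 = (x + 4)^4

Eigenvalues and multiplicities (the geometric multiplicity of λ is n − rank(A − λI), which equals the number of Jordan blocks for λ):
  λ = -4: algebraic multiplicity = 4, geometric multiplicity = 3

Determining the block sizes for each eigenvalue:
  λ = -4: 3 blocks summing to 4 forces exactly one block of size 2 and the rest size 1 → block sizes [2, 1, 1]

Assembling the blocks gives a Jordan form
J =
  [-4,  1,  0,  0]
  [ 0, -4,  0,  0]
  [ 0,  0, -4,  0]
  [ 0,  0,  0, -4]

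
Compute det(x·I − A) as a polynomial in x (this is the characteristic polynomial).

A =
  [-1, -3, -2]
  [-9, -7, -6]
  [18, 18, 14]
x^3 - 6*x^2 + 12*x - 8

Expanding det(x·I − A) (e.g. by cofactor expansion or by noting that A is similar to its Jordan form J, which has the same characteristic polynomial as A) gives
  χ_A(x) = x^3 - 6*x^2 + 12*x - 8
which factors as (x - 2)^3. The eigenvalues (with algebraic multiplicities) are λ = 2 with multiplicity 3.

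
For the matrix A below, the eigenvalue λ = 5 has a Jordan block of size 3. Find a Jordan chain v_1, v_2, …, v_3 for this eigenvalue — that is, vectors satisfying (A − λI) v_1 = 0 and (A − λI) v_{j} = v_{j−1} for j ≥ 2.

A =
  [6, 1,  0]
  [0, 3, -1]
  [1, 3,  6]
A Jordan chain for λ = 5 of length 3:
v_1 = (1, -1, 2)ᵀ
v_2 = (1, 0, 1)ᵀ
v_3 = (1, 0, 0)ᵀ

Let N = A − (5)·I. We want v_3 with N^3 v_3 = 0 but N^2 v_3 ≠ 0; then v_{j-1} := N · v_j for j = 3, …, 2.

Pick v_3 = (1, 0, 0)ᵀ.
Then v_2 = N · v_3 = (1, 0, 1)ᵀ.
Then v_1 = N · v_2 = (1, -1, 2)ᵀ.

Sanity check: (A − (5)·I) v_1 = (0, 0, 0)ᵀ = 0. ✓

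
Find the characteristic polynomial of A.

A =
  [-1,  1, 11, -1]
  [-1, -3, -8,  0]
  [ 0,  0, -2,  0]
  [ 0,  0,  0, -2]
x^4 + 8*x^3 + 24*x^2 + 32*x + 16

Expanding det(x·I − A) (e.g. by cofactor expansion or by noting that A is similar to its Jordan form J, which has the same characteristic polynomial as A) gives
  χ_A(x) = x^4 + 8*x^3 + 24*x^2 + 32*x + 16
which factors as (x + 2)^4. The eigenvalues (with algebraic multiplicities) are λ = -2 with multiplicity 4.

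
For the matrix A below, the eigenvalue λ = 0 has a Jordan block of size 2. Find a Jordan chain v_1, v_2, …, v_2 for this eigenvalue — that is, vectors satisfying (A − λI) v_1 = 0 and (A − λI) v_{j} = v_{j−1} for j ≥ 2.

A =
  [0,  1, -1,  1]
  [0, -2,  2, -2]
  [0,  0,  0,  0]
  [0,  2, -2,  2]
A Jordan chain for λ = 0 of length 2:
v_1 = (1, -2, 0, 2)ᵀ
v_2 = (0, 1, 0, 0)ᵀ

Let N = A − (0)·I. We want v_2 with N^2 v_2 = 0 but N^1 v_2 ≠ 0; then v_{j-1} := N · v_j for j = 2, …, 2.

Pick v_2 = (0, 1, 0, 0)ᵀ.
Then v_1 = N · v_2 = (1, -2, 0, 2)ᵀ.

Sanity check: (A − (0)·I) v_1 = (0, 0, 0, 0)ᵀ = 0. ✓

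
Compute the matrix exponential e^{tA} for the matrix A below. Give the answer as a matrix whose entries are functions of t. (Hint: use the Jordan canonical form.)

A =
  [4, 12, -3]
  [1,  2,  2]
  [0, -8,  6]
e^{tA} =
  [6*t^2*exp(4*t) + exp(4*t), 12*t*exp(4*t), 9*t^2*exp(4*t) - 3*t*exp(4*t)]
  [-t^2*exp(4*t) + t*exp(4*t), -2*t*exp(4*t) + exp(4*t), -3*t^2*exp(4*t)/2 + 2*t*exp(4*t)]
  [-4*t^2*exp(4*t), -8*t*exp(4*t), -6*t^2*exp(4*t) + 2*t*exp(4*t) + exp(4*t)]

Strategy: write A = P · J · P⁻¹ where J is a Jordan canonical form, so e^{tA} = P · e^{tJ} · P⁻¹, and e^{tJ} can be computed block-by-block.

A has Jordan form
J =
  [4, 1, 0]
  [0, 4, 1]
  [0, 0, 4]
(up to reordering of blocks).

Per-block formulas:
  For a 3×3 Jordan block J_3(4): exp(t · J_3(4)) = e^(4t)·(I + t·N + (t^2/2)·N^2), where N is the 3×3 nilpotent shift.

After assembling e^{tJ} and conjugating by P, we get:

e^{tA} =
  [6*t^2*exp(4*t) + exp(4*t), 12*t*exp(4*t), 9*t^2*exp(4*t) - 3*t*exp(4*t)]
  [-t^2*exp(4*t) + t*exp(4*t), -2*t*exp(4*t) + exp(4*t), -3*t^2*exp(4*t)/2 + 2*t*exp(4*t)]
  [-4*t^2*exp(4*t), -8*t*exp(4*t), -6*t^2*exp(4*t) + 2*t*exp(4*t) + exp(4*t)]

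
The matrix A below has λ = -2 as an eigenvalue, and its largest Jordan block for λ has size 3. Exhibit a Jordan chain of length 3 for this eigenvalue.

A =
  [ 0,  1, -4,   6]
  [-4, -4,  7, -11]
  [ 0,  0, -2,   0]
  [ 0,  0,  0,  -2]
A Jordan chain for λ = -2 of length 3:
v_1 = (-1, 2, 0, 0)ᵀ
v_2 = (-4, 7, 0, 0)ᵀ
v_3 = (0, 0, 1, 0)ᵀ

Let N = A − (-2)·I. We want v_3 with N^3 v_3 = 0 but N^2 v_3 ≠ 0; then v_{j-1} := N · v_j for j = 3, …, 2.

Pick v_3 = (0, 0, 1, 0)ᵀ.
Then v_2 = N · v_3 = (-4, 7, 0, 0)ᵀ.
Then v_1 = N · v_2 = (-1, 2, 0, 0)ᵀ.

Sanity check: (A − (-2)·I) v_1 = (0, 0, 0, 0)ᵀ = 0. ✓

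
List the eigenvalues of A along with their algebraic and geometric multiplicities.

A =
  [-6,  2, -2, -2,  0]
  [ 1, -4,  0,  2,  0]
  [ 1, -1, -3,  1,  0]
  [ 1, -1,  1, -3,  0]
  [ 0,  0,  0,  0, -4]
λ = -4: alg = 5, geom = 3

Step 1 — factor the characteristic polynomial to read off the algebraic multiplicities:
  χ_A(x) = (x + 4)^5

Step 2 — compute geometric multiplicities via the rank-nullity identity g(λ) = n − rank(A − λI):
  rank(A − (-4)·I) = 2, so dim ker(A − (-4)·I) = n − 2 = 3

Summary:
  λ = -4: algebraic multiplicity = 5, geometric multiplicity = 3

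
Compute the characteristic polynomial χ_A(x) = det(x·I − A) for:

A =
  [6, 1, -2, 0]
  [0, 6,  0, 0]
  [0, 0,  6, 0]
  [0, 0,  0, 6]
x^4 - 24*x^3 + 216*x^2 - 864*x + 1296

Expanding det(x·I − A) (e.g. by cofactor expansion or by noting that A is similar to its Jordan form J, which has the same characteristic polynomial as A) gives
  χ_A(x) = x^4 - 24*x^3 + 216*x^2 - 864*x + 1296
which factors as (x - 6)^4. The eigenvalues (with algebraic multiplicities) are λ = 6 with multiplicity 4.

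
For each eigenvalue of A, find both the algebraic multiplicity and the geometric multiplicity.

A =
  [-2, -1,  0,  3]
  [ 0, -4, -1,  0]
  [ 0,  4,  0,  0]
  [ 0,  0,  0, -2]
λ = -2: alg = 4, geom = 2

Step 1 — factor the characteristic polynomial to read off the algebraic multiplicities:
  χ_A(x) = (x + 2)^4

Step 2 — compute geometric multiplicities via the rank-nullity identity g(λ) = n − rank(A − λI):
  rank(A − (-2)·I) = 2, so dim ker(A − (-2)·I) = n − 2 = 2

Summary:
  λ = -2: algebraic multiplicity = 4, geometric multiplicity = 2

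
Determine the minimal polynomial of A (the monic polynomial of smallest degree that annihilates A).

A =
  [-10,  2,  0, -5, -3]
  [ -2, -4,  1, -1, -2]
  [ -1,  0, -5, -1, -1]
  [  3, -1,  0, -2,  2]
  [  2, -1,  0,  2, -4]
x^3 + 15*x^2 + 75*x + 125

The characteristic polynomial is χ_A(x) = (x + 5)^5, so the eigenvalues are known. The minimal polynomial is
  m_A(x) = Π_λ (x − λ)^{k_λ}
where k_λ is the size of the *largest* Jordan block for λ (equivalently, the smallest k with (A − λI)^k v = 0 for every generalised eigenvector v of λ).

  λ = -5: largest Jordan block has size 3, contributing (x + 5)^3

So m_A(x) = (x + 5)^3 = x^3 + 15*x^2 + 75*x + 125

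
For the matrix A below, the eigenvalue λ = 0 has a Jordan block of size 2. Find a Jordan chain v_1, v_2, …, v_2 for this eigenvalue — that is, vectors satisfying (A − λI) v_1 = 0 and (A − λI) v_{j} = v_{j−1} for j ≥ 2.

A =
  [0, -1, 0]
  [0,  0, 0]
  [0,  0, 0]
A Jordan chain for λ = 0 of length 2:
v_1 = (-1, 0, 0)ᵀ
v_2 = (0, 1, 0)ᵀ

Let N = A − (0)·I. We want v_2 with N^2 v_2 = 0 but N^1 v_2 ≠ 0; then v_{j-1} := N · v_j for j = 2, …, 2.

Pick v_2 = (0, 1, 0)ᵀ.
Then v_1 = N · v_2 = (-1, 0, 0)ᵀ.

Sanity check: (A − (0)·I) v_1 = (0, 0, 0)ᵀ = 0. ✓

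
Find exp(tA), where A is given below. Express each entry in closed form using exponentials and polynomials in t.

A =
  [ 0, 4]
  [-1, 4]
e^{tA} =
  [-2*t*exp(2*t) + exp(2*t), 4*t*exp(2*t)]
  [-t*exp(2*t), 2*t*exp(2*t) + exp(2*t)]

Strategy: write A = P · J · P⁻¹ where J is a Jordan canonical form, so e^{tA} = P · e^{tJ} · P⁻¹, and e^{tJ} can be computed block-by-block.

A has Jordan form
J =
  [2, 1]
  [0, 2]
(up to reordering of blocks).

Per-block formulas:
  For a 2×2 Jordan block J_2(2): exp(t · J_2(2)) = e^(2t)·(I + t·N), where N is the 2×2 nilpotent shift.

After assembling e^{tJ} and conjugating by P, we get:

e^{tA} =
  [-2*t*exp(2*t) + exp(2*t), 4*t*exp(2*t)]
  [-t*exp(2*t), 2*t*exp(2*t) + exp(2*t)]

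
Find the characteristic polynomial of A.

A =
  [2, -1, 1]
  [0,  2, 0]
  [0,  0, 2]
x^3 - 6*x^2 + 12*x - 8

Expanding det(x·I − A) (e.g. by cofactor expansion or by noting that A is similar to its Jordan form J, which has the same characteristic polynomial as A) gives
  χ_A(x) = x^3 - 6*x^2 + 12*x - 8
which factors as (x - 2)^3. The eigenvalues (with algebraic multiplicities) are λ = 2 with multiplicity 3.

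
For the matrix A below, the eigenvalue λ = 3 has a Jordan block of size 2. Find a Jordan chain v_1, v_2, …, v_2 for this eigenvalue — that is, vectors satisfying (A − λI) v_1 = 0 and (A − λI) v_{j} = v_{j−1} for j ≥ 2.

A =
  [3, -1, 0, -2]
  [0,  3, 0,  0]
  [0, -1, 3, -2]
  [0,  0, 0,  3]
A Jordan chain for λ = 3 of length 2:
v_1 = (-1, 0, -1, 0)ᵀ
v_2 = (0, 1, 0, 0)ᵀ

Let N = A − (3)·I. We want v_2 with N^2 v_2 = 0 but N^1 v_2 ≠ 0; then v_{j-1} := N · v_j for j = 2, …, 2.

Pick v_2 = (0, 1, 0, 0)ᵀ.
Then v_1 = N · v_2 = (-1, 0, -1, 0)ᵀ.

Sanity check: (A − (3)·I) v_1 = (0, 0, 0, 0)ᵀ = 0. ✓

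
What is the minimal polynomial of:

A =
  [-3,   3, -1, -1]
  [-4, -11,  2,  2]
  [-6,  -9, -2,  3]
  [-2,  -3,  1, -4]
x^2 + 10*x + 25

The characteristic polynomial is χ_A(x) = (x + 5)^4, so the eigenvalues are known. The minimal polynomial is
  m_A(x) = Π_λ (x − λ)^{k_λ}
where k_λ is the size of the *largest* Jordan block for λ (equivalently, the smallest k with (A − λI)^k v = 0 for every generalised eigenvector v of λ).

  λ = -5: largest Jordan block has size 2, contributing (x + 5)^2

So m_A(x) = (x + 5)^2 = x^2 + 10*x + 25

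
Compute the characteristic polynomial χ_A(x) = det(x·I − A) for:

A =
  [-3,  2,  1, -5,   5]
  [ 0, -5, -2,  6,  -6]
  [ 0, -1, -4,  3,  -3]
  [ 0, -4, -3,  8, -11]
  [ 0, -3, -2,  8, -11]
x^5 + 15*x^4 + 90*x^3 + 270*x^2 + 405*x + 243

Expanding det(x·I − A) (e.g. by cofactor expansion or by noting that A is similar to its Jordan form J, which has the same characteristic polynomial as A) gives
  χ_A(x) = x^5 + 15*x^4 + 90*x^3 + 270*x^2 + 405*x + 243
which factors as (x + 3)^5. The eigenvalues (with algebraic multiplicities) are λ = -3 with multiplicity 5.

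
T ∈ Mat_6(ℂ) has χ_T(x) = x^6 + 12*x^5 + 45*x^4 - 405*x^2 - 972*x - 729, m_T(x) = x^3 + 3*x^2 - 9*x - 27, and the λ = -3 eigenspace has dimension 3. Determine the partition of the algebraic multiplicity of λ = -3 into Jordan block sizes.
Block sizes for λ = -3: [2, 2, 1]

Step 1 — from the characteristic polynomial, algebraic multiplicity of λ = -3 is 5. From dim ker(T − (-3)·I) = 3, there are exactly 3 Jordan blocks for λ = -3.
Step 2 — from the minimal polynomial, the factor (x + 3)^2 tells us the largest block for λ = -3 has size 2.
Step 3 — with total size 5, 3 blocks, and largest block 2, the block sizes (in nonincreasing order) are [2, 2, 1].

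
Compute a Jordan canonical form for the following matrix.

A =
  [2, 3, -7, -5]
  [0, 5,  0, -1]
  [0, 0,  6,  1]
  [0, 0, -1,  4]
J_1(2) ⊕ J_3(5)

The characteristic polynomial is
  det(x·I − A) = x^4 - 17*x^3 + 105*x^2 - 275*x + 250 = (x - 5)^3*(x - 2)

Eigenvalues and multiplicities (the geometric multiplicity of λ is n − rank(A − λI), which equals the number of Jordan blocks for λ):
  λ = 2: algebraic multiplicity = 1, geometric multiplicity = 1
  λ = 5: algebraic multiplicity = 3, geometric multiplicity = 1

Determining the block sizes for each eigenvalue:
  λ = 2: one block (gm = 1), so the single block has size am = 1 → block sizes [1]
  λ = 5: one block (gm = 1), so the single block has size am = 3 → block sizes [3]

Assembling the blocks gives a Jordan form
J =
  [2, 0, 0, 0]
  [0, 5, 1, 0]
  [0, 0, 5, 1]
  [0, 0, 0, 5]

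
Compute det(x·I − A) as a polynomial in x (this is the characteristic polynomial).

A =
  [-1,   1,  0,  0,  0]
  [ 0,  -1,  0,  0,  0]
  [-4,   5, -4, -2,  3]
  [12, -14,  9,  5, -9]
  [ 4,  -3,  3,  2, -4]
x^5 + 5*x^4 + 10*x^3 + 10*x^2 + 5*x + 1

Expanding det(x·I − A) (e.g. by cofactor expansion or by noting that A is similar to its Jordan form J, which has the same characteristic polynomial as A) gives
  χ_A(x) = x^5 + 5*x^4 + 10*x^3 + 10*x^2 + 5*x + 1
which factors as (x + 1)^5. The eigenvalues (with algebraic multiplicities) are λ = -1 with multiplicity 5.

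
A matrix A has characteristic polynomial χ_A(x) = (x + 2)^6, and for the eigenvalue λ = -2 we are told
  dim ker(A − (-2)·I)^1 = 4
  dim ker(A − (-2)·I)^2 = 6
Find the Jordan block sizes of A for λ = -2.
Block sizes for λ = -2: [2, 2, 1, 1]

From the dimensions of kernels of powers, the number of Jordan blocks of size at least j is d_j − d_{j−1} where d_j = dim ker(N^j) (with d_0 = 0). Computing the differences gives [4, 2].
The number of blocks of size exactly k is (#blocks of size ≥ k) − (#blocks of size ≥ k + 1), so the partition is: 2 block(s) of size 1, 2 block(s) of size 2.
In nonincreasing order the block sizes are [2, 2, 1, 1].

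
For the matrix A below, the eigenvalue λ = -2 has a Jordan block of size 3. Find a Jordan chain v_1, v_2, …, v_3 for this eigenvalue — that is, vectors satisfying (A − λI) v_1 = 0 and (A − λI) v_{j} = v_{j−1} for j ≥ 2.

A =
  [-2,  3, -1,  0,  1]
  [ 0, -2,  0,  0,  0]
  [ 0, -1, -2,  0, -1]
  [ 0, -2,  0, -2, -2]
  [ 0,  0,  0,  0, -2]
A Jordan chain for λ = -2 of length 3:
v_1 = (1, 0, 0, 0, 0)ᵀ
v_2 = (3, 0, -1, -2, 0)ᵀ
v_3 = (0, 1, 0, 0, 0)ᵀ

Let N = A − (-2)·I. We want v_3 with N^3 v_3 = 0 but N^2 v_3 ≠ 0; then v_{j-1} := N · v_j for j = 3, …, 2.

Pick v_3 = (0, 1, 0, 0, 0)ᵀ.
Then v_2 = N · v_3 = (3, 0, -1, -2, 0)ᵀ.
Then v_1 = N · v_2 = (1, 0, 0, 0, 0)ᵀ.

Sanity check: (A − (-2)·I) v_1 = (0, 0, 0, 0, 0)ᵀ = 0. ✓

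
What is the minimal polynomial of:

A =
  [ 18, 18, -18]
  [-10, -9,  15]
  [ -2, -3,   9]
x^2 - 12*x + 36

The characteristic polynomial is χ_A(x) = (x - 6)^3, so the eigenvalues are known. The minimal polynomial is
  m_A(x) = Π_λ (x − λ)^{k_λ}
where k_λ is the size of the *largest* Jordan block for λ (equivalently, the smallest k with (A − λI)^k v = 0 for every generalised eigenvector v of λ).

  λ = 6: largest Jordan block has size 2, contributing (x − 6)^2

So m_A(x) = (x - 6)^2 = x^2 - 12*x + 36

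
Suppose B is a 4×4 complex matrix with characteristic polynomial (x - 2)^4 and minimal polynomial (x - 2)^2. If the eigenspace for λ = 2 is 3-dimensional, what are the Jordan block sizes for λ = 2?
Block sizes for λ = 2: [2, 1, 1]

Step 1 — from the characteristic polynomial, algebraic multiplicity of λ = 2 is 4. From dim ker(B − (2)·I) = 3, there are exactly 3 Jordan blocks for λ = 2.
Step 2 — from the minimal polynomial, the factor (x − 2)^2 tells us the largest block for λ = 2 has size 2.
Step 3 — with total size 4, 3 blocks, and largest block 2, the block sizes (in nonincreasing order) are [2, 1, 1].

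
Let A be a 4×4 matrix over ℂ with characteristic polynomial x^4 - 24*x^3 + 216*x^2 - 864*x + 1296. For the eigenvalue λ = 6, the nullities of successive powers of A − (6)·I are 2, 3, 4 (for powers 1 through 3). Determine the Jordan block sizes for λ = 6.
Block sizes for λ = 6: [3, 1]

From the dimensions of kernels of powers, the number of Jordan blocks of size at least j is d_j − d_{j−1} where d_j = dim ker(N^j) (with d_0 = 0). Computing the differences gives [2, 1, 1].
The number of blocks of size exactly k is (#blocks of size ≥ k) − (#blocks of size ≥ k + 1), so the partition is: 1 block(s) of size 1, 1 block(s) of size 3.
In nonincreasing order the block sizes are [3, 1].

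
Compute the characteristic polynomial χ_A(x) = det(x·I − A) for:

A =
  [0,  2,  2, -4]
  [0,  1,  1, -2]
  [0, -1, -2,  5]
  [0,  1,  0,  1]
x^4

Expanding det(x·I − A) (e.g. by cofactor expansion or by noting that A is similar to its Jordan form J, which has the same characteristic polynomial as A) gives
  χ_A(x) = x^4
which factors as x^4. The eigenvalues (with algebraic multiplicities) are λ = 0 with multiplicity 4.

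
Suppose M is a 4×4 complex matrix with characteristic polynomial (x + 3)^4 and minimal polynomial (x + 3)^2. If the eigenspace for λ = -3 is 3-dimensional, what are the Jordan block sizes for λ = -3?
Block sizes for λ = -3: [2, 1, 1]

Step 1 — from the characteristic polynomial, algebraic multiplicity of λ = -3 is 4. From dim ker(M − (-3)·I) = 3, there are exactly 3 Jordan blocks for λ = -3.
Step 2 — from the minimal polynomial, the factor (x + 3)^2 tells us the largest block for λ = -3 has size 2.
Step 3 — with total size 4, 3 blocks, and largest block 2, the block sizes (in nonincreasing order) are [2, 1, 1].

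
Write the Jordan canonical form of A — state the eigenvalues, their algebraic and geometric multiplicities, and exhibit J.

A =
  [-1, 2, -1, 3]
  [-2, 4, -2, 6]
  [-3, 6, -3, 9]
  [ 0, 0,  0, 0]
J_2(0) ⊕ J_1(0) ⊕ J_1(0)

The characteristic polynomial is
  det(x·I − A) = x^4

Eigenvalues and multiplicities (the geometric multiplicity of λ is n − rank(A − λI), which equals the number of Jordan blocks for λ):
  λ = 0: algebraic multiplicity = 4, geometric multiplicity = 3

Determining the block sizes for each eigenvalue:
  λ = 0: 3 blocks summing to 4 forces exactly one block of size 2 and the rest size 1 → block sizes [2, 1, 1]

Assembling the blocks gives a Jordan form
J =
  [0, 1, 0, 0]
  [0, 0, 0, 0]
  [0, 0, 0, 0]
  [0, 0, 0, 0]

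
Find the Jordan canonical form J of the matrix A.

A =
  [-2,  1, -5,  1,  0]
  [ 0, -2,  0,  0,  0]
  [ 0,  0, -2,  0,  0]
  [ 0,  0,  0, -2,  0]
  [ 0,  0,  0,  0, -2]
J_2(-2) ⊕ J_1(-2) ⊕ J_1(-2) ⊕ J_1(-2)

The characteristic polynomial is
  det(x·I − A) = x^5 + 10*x^4 + 40*x^3 + 80*x^2 + 80*x + 32 = (x + 2)^5

Eigenvalues and multiplicities (the geometric multiplicity of λ is n − rank(A − λI), which equals the number of Jordan blocks for λ):
  λ = -2: algebraic multiplicity = 5, geometric multiplicity = 4

Determining the block sizes for each eigenvalue:
  λ = -2: 4 blocks summing to 5 forces exactly one block of size 2 and the rest size 1 → block sizes [2, 1, 1, 1]

Assembling the blocks gives a Jordan form
J =
  [-2,  1,  0,  0,  0]
  [ 0, -2,  0,  0,  0]
  [ 0,  0, -2,  0,  0]
  [ 0,  0,  0, -2,  0]
  [ 0,  0,  0,  0, -2]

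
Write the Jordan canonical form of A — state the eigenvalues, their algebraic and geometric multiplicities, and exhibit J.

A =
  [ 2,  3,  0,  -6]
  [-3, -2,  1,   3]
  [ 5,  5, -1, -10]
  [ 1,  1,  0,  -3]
J_3(-1) ⊕ J_1(-1)

The characteristic polynomial is
  det(x·I − A) = x^4 + 4*x^3 + 6*x^2 + 4*x + 1 = (x + 1)^4

Eigenvalues and multiplicities (the geometric multiplicity of λ is n − rank(A − λI), which equals the number of Jordan blocks for λ):
  λ = -1: algebraic multiplicity = 4, geometric multiplicity = 2

Determining the block sizes for each eigenvalue:
  λ = -1: with am = 4 and gm = 2, the partition is not yet determined (e.g. several partitions of 4 into 2 parts exist). Let N = A − (-1)·I. Computing rank(N^1) = 2, rank(N^2) = 1, rank(N^3) = 0; the number of blocks of size ≥ j is rank(N^{j−1}) − rank(N^j), giving [2, 1, 1]. So we have 1 block(s) of size 3, 1 block(s) of size 1 → block sizes [3, 1]

Assembling the blocks gives a Jordan form
J =
  [-1,  1,  0,  0]
  [ 0, -1,  1,  0]
  [ 0,  0, -1,  0]
  [ 0,  0,  0, -1]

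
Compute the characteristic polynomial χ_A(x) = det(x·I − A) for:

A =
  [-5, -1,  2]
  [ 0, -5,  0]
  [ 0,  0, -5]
x^3 + 15*x^2 + 75*x + 125

Expanding det(x·I − A) (e.g. by cofactor expansion or by noting that A is similar to its Jordan form J, which has the same characteristic polynomial as A) gives
  χ_A(x) = x^3 + 15*x^2 + 75*x + 125
which factors as (x + 5)^3. The eigenvalues (with algebraic multiplicities) are λ = -5 with multiplicity 3.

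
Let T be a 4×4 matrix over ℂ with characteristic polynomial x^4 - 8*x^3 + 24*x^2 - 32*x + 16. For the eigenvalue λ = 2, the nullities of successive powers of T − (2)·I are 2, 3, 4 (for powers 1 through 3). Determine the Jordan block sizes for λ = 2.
Block sizes for λ = 2: [3, 1]

From the dimensions of kernels of powers, the number of Jordan blocks of size at least j is d_j − d_{j−1} where d_j = dim ker(N^j) (with d_0 = 0). Computing the differences gives [2, 1, 1].
The number of blocks of size exactly k is (#blocks of size ≥ k) − (#blocks of size ≥ k + 1), so the partition is: 1 block(s) of size 1, 1 block(s) of size 3.
In nonincreasing order the block sizes are [3, 1].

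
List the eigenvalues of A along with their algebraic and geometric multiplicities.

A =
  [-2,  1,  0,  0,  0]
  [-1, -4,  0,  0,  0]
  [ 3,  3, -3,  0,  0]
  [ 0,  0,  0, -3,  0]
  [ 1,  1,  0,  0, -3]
λ = -3: alg = 5, geom = 4

Step 1 — factor the characteristic polynomial to read off the algebraic multiplicities:
  χ_A(x) = (x + 3)^5

Step 2 — compute geometric multiplicities via the rank-nullity identity g(λ) = n − rank(A − λI):
  rank(A − (-3)·I) = 1, so dim ker(A − (-3)·I) = n − 1 = 4

Summary:
  λ = -3: algebraic multiplicity = 5, geometric multiplicity = 4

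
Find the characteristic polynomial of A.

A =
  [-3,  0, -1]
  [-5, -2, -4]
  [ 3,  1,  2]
x^3 + 3*x^2 + 3*x + 1

Expanding det(x·I − A) (e.g. by cofactor expansion or by noting that A is similar to its Jordan form J, which has the same characteristic polynomial as A) gives
  χ_A(x) = x^3 + 3*x^2 + 3*x + 1
which factors as (x + 1)^3. The eigenvalues (with algebraic multiplicities) are λ = -1 with multiplicity 3.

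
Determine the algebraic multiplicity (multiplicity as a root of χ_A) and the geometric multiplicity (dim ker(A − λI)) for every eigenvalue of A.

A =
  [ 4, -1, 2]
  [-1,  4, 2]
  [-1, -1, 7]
λ = 5: alg = 3, geom = 2

Step 1 — factor the characteristic polynomial to read off the algebraic multiplicities:
  χ_A(x) = (x - 5)^3

Step 2 — compute geometric multiplicities via the rank-nullity identity g(λ) = n − rank(A − λI):
  rank(A − (5)·I) = 1, so dim ker(A − (5)·I) = n − 1 = 2

Summary:
  λ = 5: algebraic multiplicity = 3, geometric multiplicity = 2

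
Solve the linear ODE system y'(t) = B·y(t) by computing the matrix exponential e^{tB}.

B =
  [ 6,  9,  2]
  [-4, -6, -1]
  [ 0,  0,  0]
e^{tB} =
  [6*t + 1, 9*t, 3*t^2/2 + 2*t]
  [-4*t, 1 - 6*t, -t^2 - t]
  [0, 0, 1]

Strategy: write B = P · J · P⁻¹ where J is a Jordan canonical form, so e^{tB} = P · e^{tJ} · P⁻¹, and e^{tJ} can be computed block-by-block.

B has Jordan form
J =
  [0, 1, 0]
  [0, 0, 1]
  [0, 0, 0]
(up to reordering of blocks).

Per-block formulas:
  For a 3×3 Jordan block J_3(0): exp(t · J_3(0)) = e^(0t)·(I + t·N + (t^2/2)·N^2), where N is the 3×3 nilpotent shift.

After assembling e^{tJ} and conjugating by P, we get:

e^{tB} =
  [6*t + 1, 9*t, 3*t^2/2 + 2*t]
  [-4*t, 1 - 6*t, -t^2 - t]
  [0, 0, 1]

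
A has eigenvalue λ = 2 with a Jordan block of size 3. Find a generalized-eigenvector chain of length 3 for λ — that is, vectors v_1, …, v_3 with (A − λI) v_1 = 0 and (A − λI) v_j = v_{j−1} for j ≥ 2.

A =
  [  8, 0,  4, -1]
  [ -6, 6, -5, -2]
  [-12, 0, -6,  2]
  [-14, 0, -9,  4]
A Jordan chain for λ = 2 of length 3:
v_1 = (2, -4, -4, -4)ᵀ
v_2 = (6, -14, -12, -14)ᵀ
v_3 = (1, -2, 0, 0)ᵀ

Let N = A − (2)·I. We want v_3 with N^3 v_3 = 0 but N^2 v_3 ≠ 0; then v_{j-1} := N · v_j for j = 3, …, 2.

Pick v_3 = (1, -2, 0, 0)ᵀ.
Then v_2 = N · v_3 = (6, -14, -12, -14)ᵀ.
Then v_1 = N · v_2 = (2, -4, -4, -4)ᵀ.

Sanity check: (A − (2)·I) v_1 = (0, 0, 0, 0)ᵀ = 0. ✓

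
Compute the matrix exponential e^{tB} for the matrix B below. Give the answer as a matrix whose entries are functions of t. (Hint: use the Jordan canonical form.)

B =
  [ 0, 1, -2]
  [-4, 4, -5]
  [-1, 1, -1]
e^{tB} =
  [-t^2*exp(t)/2 - t*exp(t) + exp(t), t*exp(t), t^2*exp(t)/2 - 2*t*exp(t)]
  [-3*t^2*exp(t)/2 - 4*t*exp(t), 3*t*exp(t) + exp(t), 3*t^2*exp(t)/2 - 5*t*exp(t)]
  [-t^2*exp(t)/2 - t*exp(t), t*exp(t), t^2*exp(t)/2 - 2*t*exp(t) + exp(t)]

Strategy: write B = P · J · P⁻¹ where J is a Jordan canonical form, so e^{tB} = P · e^{tJ} · P⁻¹, and e^{tJ} can be computed block-by-block.

B has Jordan form
J =
  [1, 1, 0]
  [0, 1, 1]
  [0, 0, 1]
(up to reordering of blocks).

Per-block formulas:
  For a 3×3 Jordan block J_3(1): exp(t · J_3(1)) = e^(1t)·(I + t·N + (t^2/2)·N^2), where N is the 3×3 nilpotent shift.

After assembling e^{tJ} and conjugating by P, we get:

e^{tB} =
  [-t^2*exp(t)/2 - t*exp(t) + exp(t), t*exp(t), t^2*exp(t)/2 - 2*t*exp(t)]
  [-3*t^2*exp(t)/2 - 4*t*exp(t), 3*t*exp(t) + exp(t), 3*t^2*exp(t)/2 - 5*t*exp(t)]
  [-t^2*exp(t)/2 - t*exp(t), t*exp(t), t^2*exp(t)/2 - 2*t*exp(t) + exp(t)]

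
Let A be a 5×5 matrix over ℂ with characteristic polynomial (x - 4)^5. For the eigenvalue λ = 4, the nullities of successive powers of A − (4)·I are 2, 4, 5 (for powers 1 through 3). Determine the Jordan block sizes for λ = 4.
Block sizes for λ = 4: [3, 2]

From the dimensions of kernels of powers, the number of Jordan blocks of size at least j is d_j − d_{j−1} where d_j = dim ker(N^j) (with d_0 = 0). Computing the differences gives [2, 2, 1].
The number of blocks of size exactly k is (#blocks of size ≥ k) − (#blocks of size ≥ k + 1), so the partition is: 1 block(s) of size 2, 1 block(s) of size 3.
In nonincreasing order the block sizes are [3, 2].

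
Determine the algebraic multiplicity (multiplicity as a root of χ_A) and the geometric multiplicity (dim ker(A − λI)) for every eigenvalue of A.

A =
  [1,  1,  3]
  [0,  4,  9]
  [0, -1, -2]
λ = 1: alg = 3, geom = 2

Step 1 — factor the characteristic polynomial to read off the algebraic multiplicities:
  χ_A(x) = (x - 1)^3

Step 2 — compute geometric multiplicities via the rank-nullity identity g(λ) = n − rank(A − λI):
  rank(A − (1)·I) = 1, so dim ker(A − (1)·I) = n − 1 = 2

Summary:
  λ = 1: algebraic multiplicity = 3, geometric multiplicity = 2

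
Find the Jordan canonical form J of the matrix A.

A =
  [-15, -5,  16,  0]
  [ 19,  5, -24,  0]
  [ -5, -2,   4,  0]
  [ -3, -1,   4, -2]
J_3(-2) ⊕ J_1(-2)

The characteristic polynomial is
  det(x·I − A) = x^4 + 8*x^3 + 24*x^2 + 32*x + 16 = (x + 2)^4

Eigenvalues and multiplicities (the geometric multiplicity of λ is n − rank(A − λI), which equals the number of Jordan blocks for λ):
  λ = -2: algebraic multiplicity = 4, geometric multiplicity = 2

Determining the block sizes for each eigenvalue:
  λ = -2: with am = 4 and gm = 2, the partition is not yet determined (e.g. several partitions of 4 into 2 parts exist). Let N = A − (-2)·I. Computing rank(N^1) = 2, rank(N^2) = 1, rank(N^3) = 0; the number of blocks of size ≥ j is rank(N^{j−1}) − rank(N^j), giving [2, 1, 1]. So we have 1 block(s) of size 3, 1 block(s) of size 1 → block sizes [3, 1]

Assembling the blocks gives a Jordan form
J =
  [-2,  1,  0,  0]
  [ 0, -2,  1,  0]
  [ 0,  0, -2,  0]
  [ 0,  0,  0, -2]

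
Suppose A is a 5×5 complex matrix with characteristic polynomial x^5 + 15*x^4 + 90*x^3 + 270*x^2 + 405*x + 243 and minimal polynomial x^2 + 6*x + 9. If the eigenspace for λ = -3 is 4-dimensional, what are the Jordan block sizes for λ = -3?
Block sizes for λ = -3: [2, 1, 1, 1]

Step 1 — from the characteristic polynomial, algebraic multiplicity of λ = -3 is 5. From dim ker(A − (-3)·I) = 4, there are exactly 4 Jordan blocks for λ = -3.
Step 2 — from the minimal polynomial, the factor (x + 3)^2 tells us the largest block for λ = -3 has size 2.
Step 3 — with total size 5, 4 blocks, and largest block 2, the block sizes (in nonincreasing order) are [2, 1, 1, 1].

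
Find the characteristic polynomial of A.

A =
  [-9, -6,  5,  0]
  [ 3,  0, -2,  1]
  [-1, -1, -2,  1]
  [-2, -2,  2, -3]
x^4 + 14*x^3 + 72*x^2 + 162*x + 135

Expanding det(x·I − A) (e.g. by cofactor expansion or by noting that A is similar to its Jordan form J, which has the same characteristic polynomial as A) gives
  χ_A(x) = x^4 + 14*x^3 + 72*x^2 + 162*x + 135
which factors as (x + 3)^3*(x + 5). The eigenvalues (with algebraic multiplicities) are λ = -5 with multiplicity 1, λ = -3 with multiplicity 3.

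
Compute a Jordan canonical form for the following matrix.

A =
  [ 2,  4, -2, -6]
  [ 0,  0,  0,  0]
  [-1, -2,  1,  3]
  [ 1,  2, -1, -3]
J_2(0) ⊕ J_1(0) ⊕ J_1(0)

The characteristic polynomial is
  det(x·I − A) = x^4

Eigenvalues and multiplicities (the geometric multiplicity of λ is n − rank(A − λI), which equals the number of Jordan blocks for λ):
  λ = 0: algebraic multiplicity = 4, geometric multiplicity = 3

Determining the block sizes for each eigenvalue:
  λ = 0: 3 blocks summing to 4 forces exactly one block of size 2 and the rest size 1 → block sizes [2, 1, 1]

Assembling the blocks gives a Jordan form
J =
  [0, 1, 0, 0]
  [0, 0, 0, 0]
  [0, 0, 0, 0]
  [0, 0, 0, 0]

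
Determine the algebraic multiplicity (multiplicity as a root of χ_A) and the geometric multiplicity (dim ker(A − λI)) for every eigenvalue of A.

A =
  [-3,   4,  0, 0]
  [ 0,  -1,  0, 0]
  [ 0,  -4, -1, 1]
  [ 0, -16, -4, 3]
λ = -3: alg = 1, geom = 1; λ = -1: alg = 1, geom = 1; λ = 1: alg = 2, geom = 1

Step 1 — factor the characteristic polynomial to read off the algebraic multiplicities:
  χ_A(x) = (x - 1)^2*(x + 1)*(x + 3)

Step 2 — compute geometric multiplicities via the rank-nullity identity g(λ) = n − rank(A − λI):
  rank(A − (-3)·I) = 3, so dim ker(A − (-3)·I) = n − 3 = 1
  rank(A − (-1)·I) = 3, so dim ker(A − (-1)·I) = n − 3 = 1
  rank(A − (1)·I) = 3, so dim ker(A − (1)·I) = n − 3 = 1

Summary:
  λ = -3: algebraic multiplicity = 1, geometric multiplicity = 1
  λ = -1: algebraic multiplicity = 1, geometric multiplicity = 1
  λ = 1: algebraic multiplicity = 2, geometric multiplicity = 1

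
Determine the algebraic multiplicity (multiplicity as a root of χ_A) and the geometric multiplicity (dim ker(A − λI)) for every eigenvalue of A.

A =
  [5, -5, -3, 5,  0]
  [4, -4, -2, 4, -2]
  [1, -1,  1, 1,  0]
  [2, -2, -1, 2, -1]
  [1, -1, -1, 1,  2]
λ = 0: alg = 2, geom = 2; λ = 2: alg = 3, geom = 1

Step 1 — factor the characteristic polynomial to read off the algebraic multiplicities:
  χ_A(x) = x^2*(x - 2)^3

Step 2 — compute geometric multiplicities via the rank-nullity identity g(λ) = n − rank(A − λI):
  rank(A − (0)·I) = 3, so dim ker(A − (0)·I) = n − 3 = 2
  rank(A − (2)·I) = 4, so dim ker(A − (2)·I) = n − 4 = 1

Summary:
  λ = 0: algebraic multiplicity = 2, geometric multiplicity = 2
  λ = 2: algebraic multiplicity = 3, geometric multiplicity = 1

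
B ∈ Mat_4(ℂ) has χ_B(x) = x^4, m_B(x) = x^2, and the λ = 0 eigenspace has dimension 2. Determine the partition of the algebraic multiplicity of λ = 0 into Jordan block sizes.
Block sizes for λ = 0: [2, 2]

Step 1 — from the characteristic polynomial, algebraic multiplicity of λ = 0 is 4. From dim ker(B − (0)·I) = 2, there are exactly 2 Jordan blocks for λ = 0.
Step 2 — from the minimal polynomial, the factor (x − 0)^2 tells us the largest block for λ = 0 has size 2.
Step 3 — with total size 4, 2 blocks, and largest block 2, the block sizes (in nonincreasing order) are [2, 2].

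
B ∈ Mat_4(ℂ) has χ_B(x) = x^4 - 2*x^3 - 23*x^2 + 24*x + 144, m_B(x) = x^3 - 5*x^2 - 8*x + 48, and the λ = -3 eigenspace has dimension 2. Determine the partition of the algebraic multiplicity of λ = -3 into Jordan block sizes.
Block sizes for λ = -3: [1, 1]

Step 1 — from the characteristic polynomial, algebraic multiplicity of λ = -3 is 2. From dim ker(B − (-3)·I) = 2, there are exactly 2 Jordan blocks for λ = -3.
Step 2 — from the minimal polynomial, the factor (x + 3) tells us the largest block for λ = -3 has size 1.
Step 3 — with total size 2, 2 blocks, and largest block 1, the block sizes (in nonincreasing order) are [1, 1].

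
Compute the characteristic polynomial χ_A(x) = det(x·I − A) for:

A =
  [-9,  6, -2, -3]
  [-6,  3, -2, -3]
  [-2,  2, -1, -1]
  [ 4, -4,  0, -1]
x^4 + 8*x^3 + 22*x^2 + 24*x + 9

Expanding det(x·I − A) (e.g. by cofactor expansion or by noting that A is similar to its Jordan form J, which has the same characteristic polynomial as A) gives
  χ_A(x) = x^4 + 8*x^3 + 22*x^2 + 24*x + 9
which factors as (x + 1)^2*(x + 3)^2. The eigenvalues (with algebraic multiplicities) are λ = -3 with multiplicity 2, λ = -1 with multiplicity 2.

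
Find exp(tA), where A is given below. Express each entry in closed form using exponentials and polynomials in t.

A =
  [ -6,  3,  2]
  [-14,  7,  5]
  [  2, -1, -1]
e^{tA} =
  [-t^2 - 6*t + 1, t^2/2 + 3*t, t^2/2 + 2*t]
  [-2*t^2 - 14*t, t^2 + 7*t + 1, t^2 + 5*t]
  [2*t, -t, 1 - t]

Strategy: write A = P · J · P⁻¹ where J is a Jordan canonical form, so e^{tA} = P · e^{tJ} · P⁻¹, and e^{tJ} can be computed block-by-block.

A has Jordan form
J =
  [0, 1, 0]
  [0, 0, 1]
  [0, 0, 0]
(up to reordering of blocks).

Per-block formulas:
  For a 3×3 Jordan block J_3(0): exp(t · J_3(0)) = e^(0t)·(I + t·N + (t^2/2)·N^2), where N is the 3×3 nilpotent shift.

After assembling e^{tJ} and conjugating by P, we get:

e^{tA} =
  [-t^2 - 6*t + 1, t^2/2 + 3*t, t^2/2 + 2*t]
  [-2*t^2 - 14*t, t^2 + 7*t + 1, t^2 + 5*t]
  [2*t, -t, 1 - t]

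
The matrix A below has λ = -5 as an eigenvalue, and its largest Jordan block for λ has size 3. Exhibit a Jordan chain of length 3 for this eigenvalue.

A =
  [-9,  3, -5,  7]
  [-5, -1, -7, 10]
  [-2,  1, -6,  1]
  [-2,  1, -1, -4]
A Jordan chain for λ = -5 of length 3:
v_1 = (-3, -6, 3, 3)ᵀ
v_2 = (-4, -5, -2, -2)ᵀ
v_3 = (1, 0, 0, 0)ᵀ

Let N = A − (-5)·I. We want v_3 with N^3 v_3 = 0 but N^2 v_3 ≠ 0; then v_{j-1} := N · v_j for j = 3, …, 2.

Pick v_3 = (1, 0, 0, 0)ᵀ.
Then v_2 = N · v_3 = (-4, -5, -2, -2)ᵀ.
Then v_1 = N · v_2 = (-3, -6, 3, 3)ᵀ.

Sanity check: (A − (-5)·I) v_1 = (0, 0, 0, 0)ᵀ = 0. ✓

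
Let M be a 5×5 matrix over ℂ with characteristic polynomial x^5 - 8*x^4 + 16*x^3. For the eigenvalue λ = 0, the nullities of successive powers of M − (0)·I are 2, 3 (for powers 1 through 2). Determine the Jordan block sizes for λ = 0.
Block sizes for λ = 0: [2, 1]

From the dimensions of kernels of powers, the number of Jordan blocks of size at least j is d_j − d_{j−1} where d_j = dim ker(N^j) (with d_0 = 0). Computing the differences gives [2, 1].
The number of blocks of size exactly k is (#blocks of size ≥ k) − (#blocks of size ≥ k + 1), so the partition is: 1 block(s) of size 1, 1 block(s) of size 2.
In nonincreasing order the block sizes are [2, 1].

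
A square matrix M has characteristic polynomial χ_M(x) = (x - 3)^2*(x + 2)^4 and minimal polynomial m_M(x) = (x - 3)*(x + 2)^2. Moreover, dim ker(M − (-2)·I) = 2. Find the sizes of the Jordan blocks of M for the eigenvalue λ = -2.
Block sizes for λ = -2: [2, 2]

Step 1 — from the characteristic polynomial, algebraic multiplicity of λ = -2 is 4. From dim ker(M − (-2)·I) = 2, there are exactly 2 Jordan blocks for λ = -2.
Step 2 — from the minimal polynomial, the factor (x + 2)^2 tells us the largest block for λ = -2 has size 2.
Step 3 — with total size 4, 2 blocks, and largest block 2, the block sizes (in nonincreasing order) are [2, 2].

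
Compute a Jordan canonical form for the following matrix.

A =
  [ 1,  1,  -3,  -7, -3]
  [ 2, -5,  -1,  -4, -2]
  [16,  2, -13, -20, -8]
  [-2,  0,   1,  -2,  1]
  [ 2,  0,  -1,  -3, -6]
J_3(-5) ⊕ J_2(-5)

The characteristic polynomial is
  det(x·I − A) = x^5 + 25*x^4 + 250*x^3 + 1250*x^2 + 3125*x + 3125 = (x + 5)^5

Eigenvalues and multiplicities (the geometric multiplicity of λ is n − rank(A − λI), which equals the number of Jordan blocks for λ):
  λ = -5: algebraic multiplicity = 5, geometric multiplicity = 2

Determining the block sizes for each eigenvalue:
  λ = -5: with am = 5 and gm = 2, the partition is not yet determined (e.g. several partitions of 5 into 2 parts exist). Let N = A − (-5)·I. Computing rank(N^1) = 3, rank(N^2) = 1, rank(N^3) = 0; the number of blocks of size ≥ j is rank(N^{j−1}) − rank(N^j), giving [2, 2, 1]. So we have 1 block(s) of size 3, 1 block(s) of size 2 → block sizes [3, 2]

Assembling the blocks gives a Jordan form
J =
  [-5,  1,  0,  0,  0]
  [ 0, -5,  1,  0,  0]
  [ 0,  0, -5,  0,  0]
  [ 0,  0,  0, -5,  1]
  [ 0,  0,  0,  0, -5]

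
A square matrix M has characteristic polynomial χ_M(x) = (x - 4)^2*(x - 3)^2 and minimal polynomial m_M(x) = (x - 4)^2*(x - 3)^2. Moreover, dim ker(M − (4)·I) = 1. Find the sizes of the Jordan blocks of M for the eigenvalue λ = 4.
Block sizes for λ = 4: [2]

Step 1 — from the characteristic polynomial, algebraic multiplicity of λ = 4 is 2. From dim ker(M − (4)·I) = 1, there are exactly 1 Jordan blocks for λ = 4.
Step 2 — from the minimal polynomial, the factor (x − 4)^2 tells us the largest block for λ = 4 has size 2.
Step 3 — with total size 2, 1 blocks, and largest block 2, the block sizes (in nonincreasing order) are [2].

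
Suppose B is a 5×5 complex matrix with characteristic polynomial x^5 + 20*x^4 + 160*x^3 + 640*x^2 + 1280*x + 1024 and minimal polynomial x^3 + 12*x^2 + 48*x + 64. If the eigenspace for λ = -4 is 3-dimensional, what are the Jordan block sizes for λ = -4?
Block sizes for λ = -4: [3, 1, 1]

Step 1 — from the characteristic polynomial, algebraic multiplicity of λ = -4 is 5. From dim ker(B − (-4)·I) = 3, there are exactly 3 Jordan blocks for λ = -4.
Step 2 — from the minimal polynomial, the factor (x + 4)^3 tells us the largest block for λ = -4 has size 3.
Step 3 — with total size 5, 3 blocks, and largest block 3, the block sizes (in nonincreasing order) are [3, 1, 1].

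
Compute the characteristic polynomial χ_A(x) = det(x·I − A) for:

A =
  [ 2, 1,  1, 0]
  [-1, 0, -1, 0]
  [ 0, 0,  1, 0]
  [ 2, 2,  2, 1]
x^4 - 4*x^3 + 6*x^2 - 4*x + 1

Expanding det(x·I − A) (e.g. by cofactor expansion or by noting that A is similar to its Jordan form J, which has the same characteristic polynomial as A) gives
  χ_A(x) = x^4 - 4*x^3 + 6*x^2 - 4*x + 1
which factors as (x - 1)^4. The eigenvalues (with algebraic multiplicities) are λ = 1 with multiplicity 4.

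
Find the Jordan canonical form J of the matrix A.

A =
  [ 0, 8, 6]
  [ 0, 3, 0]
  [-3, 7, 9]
J_2(3) ⊕ J_1(6)

The characteristic polynomial is
  det(x·I − A) = x^3 - 12*x^2 + 45*x - 54 = (x - 6)*(x - 3)^2

Eigenvalues and multiplicities (the geometric multiplicity of λ is n − rank(A − λI), which equals the number of Jordan blocks for λ):
  λ = 3: algebraic multiplicity = 2, geometric multiplicity = 1
  λ = 6: algebraic multiplicity = 1, geometric multiplicity = 1

Determining the block sizes for each eigenvalue:
  λ = 3: one block (gm = 1), so the single block has size am = 2 → block sizes [2]
  λ = 6: one block (gm = 1), so the single block has size am = 1 → block sizes [1]

Assembling the blocks gives a Jordan form
J =
  [3, 1, 0]
  [0, 3, 0]
  [0, 0, 6]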